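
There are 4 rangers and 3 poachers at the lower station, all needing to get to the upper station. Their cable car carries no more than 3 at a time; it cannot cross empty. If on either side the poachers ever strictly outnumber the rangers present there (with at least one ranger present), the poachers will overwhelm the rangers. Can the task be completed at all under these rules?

Yes

1. 3 poachers → the upper station.  (the lower station: 4R 0P; the upper station: 0R 3P)
2. 1 poacher ← the lower station.  (the lower station: 4R 1P; the upper station: 0R 2P)
3. 3 rangers → the upper station.  (the lower station: 1R 1P; the upper station: 3R 2P)
4. 1 ranger ← the lower station.  (the lower station: 2R 1P; the upper station: 2R 2P)
5. 2 rangers and 1 poacher → the upper station.  (the lower station: 0R 0P; the upper station: 4R 3P)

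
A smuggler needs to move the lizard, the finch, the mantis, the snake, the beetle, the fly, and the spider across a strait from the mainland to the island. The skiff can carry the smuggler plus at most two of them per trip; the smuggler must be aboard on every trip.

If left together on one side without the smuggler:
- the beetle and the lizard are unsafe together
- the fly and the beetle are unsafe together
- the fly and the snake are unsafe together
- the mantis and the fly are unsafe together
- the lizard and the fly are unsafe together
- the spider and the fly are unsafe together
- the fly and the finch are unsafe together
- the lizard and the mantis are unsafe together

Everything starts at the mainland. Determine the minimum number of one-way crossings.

11

Counting alone: the smuggler can take at most 2 across per trip to the island, so moving all 7 needs at least 4 loaded trips out, with a return between consecutive ones — at least 7 crossings.
The safety rule pushes this higher. Following every safe sequence of crossings, the most of the 7 that can be at the island as the skiff arrives there on crossings 7, 9 is 5, 6 respectively — never all 7.
So no plan with fewer than 11 crossings exists, and this one achieves 11:
1. Smuggler goes to the island with the fly and the lizard.  [the mainland: the beetle, the finch, the mantis, the snake, the spider | the island: the fly, the lizard]
2. Smuggler goes back to the mainland with the lizard.  [the mainland: the beetle, the finch, the lizard, the mantis, the snake, the spider | the island: the fly]
3. Smuggler goes to the island with the finch and the lizard.  [the mainland: the beetle, the mantis, the snake, the spider | the island: the finch, the fly, the lizard]
4. Smuggler goes back to the mainland with the fly.  [the mainland: the beetle, the fly, the mantis, the snake, the spider | the island: the finch, the lizard]
5. Smuggler goes to the island with the fly and the snake.  [the mainland: the beetle, the mantis, the spider | the island: the finch, the fly, the lizard, the snake]
6. Smuggler goes back to the mainland with the fly.  [the mainland: the beetle, the fly, the mantis, the spider | the island: the finch, the lizard, the snake]
7. Smuggler goes to the island with the fly and the spider.  [the mainland: the beetle, the mantis | the island: the finch, the fly, the lizard, the snake, the spider]
8. Smuggler goes back to the mainland with the fly.  [the mainland: the beetle, the fly, the mantis | the island: the finch, the lizard, the snake, the spider]
9. Smuggler goes to the island with the beetle and the mantis.  [the mainland: the fly | the island: the beetle, the finch, the lizard, the mantis, the snake, the spider]
10. Smuggler goes back to the mainland with the lizard.  [the mainland: the fly, the lizard | the island: the beetle, the finch, the mantis, the snake, the spider]
11. Smuggler goes to the island with the fly and the lizard.  [the mainland: — | the island: the beetle, the finch, the fly, the lizard, the mantis, the snake, the spider]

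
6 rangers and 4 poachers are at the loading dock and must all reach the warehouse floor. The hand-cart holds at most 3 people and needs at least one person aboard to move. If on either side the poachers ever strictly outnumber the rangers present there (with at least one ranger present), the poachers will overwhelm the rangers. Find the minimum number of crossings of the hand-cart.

Counting alone: each trip to the warehouse floor takes at most 3 across and each return brings at least 1 back, so after t trips out (and t−1 returns) at most 3t − (t−1) of the 10 are across; that first reaches 10 at t = 5, so at least 9 crossings are needed.
The plan below uses exactly 9 crossings, so it is optimal:
1. 2 poachers → the warehouse floor.  (the loading dock: 6R 2P; the warehouse floor: 0R 2P)
2. 1 poacher ← the loading dock.  (the loading dock: 6R 3P; the warehouse floor: 0R 1P)
3. 3 poachers → the warehouse floor.  (the loading dock: 6R 0P; the warehouse floor: 0R 4P)
4. 1 poacher ← the loading dock.  (the loading dock: 6R 1P; the warehouse floor: 0R 3P)
5. 3 rangers → the warehouse floor.  (the loading dock: 3R 1P; the warehouse floor: 3R 3P)
6. 1 poacher ← the loading dock.  (the loading dock: 3R 2P; the warehouse floor: 3R 2P)
7. 1 ranger and 2 poachers → the warehouse floor.  (the loading dock: 2R 0P; the warehouse floor: 4R 4P)
8. 1 poacher ← the loading dock.  (the loading dock: 2R 1P; the warehouse floor: 4R 3P)
9. 2 rangers and 1 poacher → the warehouse floor.  (the loading dock: 0R 0P; the warehouse floor: 6R 4P)

9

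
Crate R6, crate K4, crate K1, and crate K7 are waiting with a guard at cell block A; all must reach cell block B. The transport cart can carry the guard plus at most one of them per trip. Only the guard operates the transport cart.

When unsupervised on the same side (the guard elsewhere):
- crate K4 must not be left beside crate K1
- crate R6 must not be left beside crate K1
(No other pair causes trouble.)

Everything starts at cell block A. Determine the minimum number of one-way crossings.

Counting alone: the guard can take at most 1 across per trip to cell block B, so moving all 4 needs at least 4 loaded trips out, with a return between consecutive ones — at least 7 crossings.
The safety rule pushes this higher. Following every safe sequence of crossings, the most of the 4 that can be at cell block B as the transport cart arrives there on crossing 7 is 3 — never all 4.
So no plan with fewer than 9 crossings exists, and this one achieves 9:
1. Guard goes to cell block B with crate K1.  [cell block A: crate K4, crate K7, crate R6 | cell block B: crate K1]
2. Guard goes back to cell block A alone.  [cell block A: crate K4, crate K7, crate R6 | cell block B: crate K1]
3. Guard goes to cell block B with crate R6.  [cell block A: crate K4, crate K7 | cell block B: crate K1, crate R6]
4. Guard goes back to cell block A with crate K1.  [cell block A: crate K1, crate K4, crate K7 | cell block B: crate R6]
5. Guard goes to cell block B with crate K4.  [cell block A: crate K1, crate K7 | cell block B: crate K4, crate R6]
6. Guard goes back to cell block A alone.  [cell block A: crate K1, crate K7 | cell block B: crate K4, crate R6]
7. Guard goes to cell block B with crate K7.  [cell block A: crate K1 | cell block B: crate K4, crate K7, crate R6]
8. Guard goes back to cell block A alone.  [cell block A: crate K1 | cell block B: crate K4, crate K7, crate R6]
9. Guard goes to cell block B with crate K1.  [cell block A: — | cell block B: crate K1, crate K4, crate K7, crate R6]

9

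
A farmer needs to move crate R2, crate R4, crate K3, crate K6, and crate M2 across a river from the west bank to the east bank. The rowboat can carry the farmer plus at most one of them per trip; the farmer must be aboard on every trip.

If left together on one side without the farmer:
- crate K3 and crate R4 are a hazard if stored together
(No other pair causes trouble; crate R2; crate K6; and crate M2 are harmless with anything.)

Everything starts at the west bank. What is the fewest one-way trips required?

9

Counting alone: the farmer can take at most 1 across per trip to the east bank, so moving all 5 needs at least 5 loaded trips out, with a return between consecutive ones — at least 9 crossings.
The plan below uses exactly 9 crossings, so it is optimal:
1. Farmer goes to the east bank with crate R4.  [the west bank: crate K3, crate K6, crate M2, crate R2 | the east bank: crate R4]
2. Farmer goes back to the west bank alone.  [the west bank: crate K3, crate K6, crate M2, crate R2 | the east bank: crate R4]
3. Farmer goes to the east bank with crate R2.  [the west bank: crate K3, crate K6, crate M2 | the east bank: crate R2, crate R4]
4. Farmer goes back to the west bank alone.  [the west bank: crate K3, crate K6, crate M2 | the east bank: crate R2, crate R4]
5. Farmer goes to the east bank with crate K6.  [the west bank: crate K3, crate M2 | the east bank: crate K6, crate R2, crate R4]
6. Farmer goes back to the west bank alone.  [the west bank: crate K3, crate M2 | the east bank: crate K6, crate R2, crate R4]
7. Farmer goes to the east bank with crate M2.  [the west bank: crate K3 | the east bank: crate K6, crate M2, crate R2, crate R4]
8. Farmer goes back to the west bank alone.  [the west bank: crate K3 | the east bank: crate K6, crate M2, crate R2, crate R4]
9. Farmer goes to the east bank with crate K3.  [the west bank: — | the east bank: crate K3, crate K6, crate M2, crate R2, crate R4]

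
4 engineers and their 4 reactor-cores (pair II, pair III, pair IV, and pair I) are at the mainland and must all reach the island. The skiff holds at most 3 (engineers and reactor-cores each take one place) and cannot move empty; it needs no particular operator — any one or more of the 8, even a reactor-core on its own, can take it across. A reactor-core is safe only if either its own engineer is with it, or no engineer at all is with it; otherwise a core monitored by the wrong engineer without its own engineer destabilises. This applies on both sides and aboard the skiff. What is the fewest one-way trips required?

Counting alone: each trip to the island takes at most 3 across and each return brings at least 1 back, so after t trips out (and t−1 returns) at most 3t − (t−1) of the 8 are across; that first reaches 8 at t = 4, so at least 7 crossings are needed.
The safety rule pushes this higher. Following every safe sequence of crossings, the most of the 8 that can be at the island as the skiff arrives there on crossing 7 is 7 — never all 8.
So no plan with fewer than 9 crossings exists, and this one achieves 9:
1. engineer II and reactor-core II cross → the island.
2. engineer II crosses ← the mainland.
3. engineer II, engineer III, and reactor-core III cross → the island.
4. engineer II and reactor-core II cross ← the mainland.
5. engineer I, engineer II, and engineer IV cross → the island.
6. reactor-core III crosses ← the mainland.
7. reactor-core II and reactor-core III cross → the island.
8. reactor-core II crosses ← the mainland.
9. reactor-core I, reactor-core II, and reactor-core IV cross → the island.

9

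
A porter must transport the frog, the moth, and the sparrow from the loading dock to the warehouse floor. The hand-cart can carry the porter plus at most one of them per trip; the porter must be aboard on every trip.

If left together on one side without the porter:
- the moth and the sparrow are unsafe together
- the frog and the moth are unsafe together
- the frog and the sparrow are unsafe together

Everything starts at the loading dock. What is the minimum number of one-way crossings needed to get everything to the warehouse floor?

impossible

Whatever the first load, the items left behind include a forbidden pair without the porter. No opening move is safe, so no plan exists.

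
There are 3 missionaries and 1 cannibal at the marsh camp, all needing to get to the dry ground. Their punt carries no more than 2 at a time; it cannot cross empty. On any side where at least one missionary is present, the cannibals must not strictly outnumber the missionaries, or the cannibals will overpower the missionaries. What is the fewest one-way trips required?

5

Counting alone: each trip to the dry ground takes at most 2 across and each return brings at least 1 back, so after t trips out (and t−1 returns) at most 2t − (t−1) of the 4 are across; that first reaches 4 at t = 3, so at least 5 crossings are needed.
The plan below uses exactly 5 crossings, so it is optimal:
1. 1 missionary and 1 cannibal → the dry ground.  (the marsh camp: 2M 0C; the dry ground: 1M 1C)
2. 1 cannibal ← the marsh camp.  (the marsh camp: 2M 1C; the dry ground: 1M 0C)
3. 1 missionary and 1 cannibal → the dry ground.  (the marsh camp: 1M 0C; the dry ground: 2M 1C)
4. 1 cannibal ← the marsh camp.  (the marsh camp: 1M 1C; the dry ground: 2M 0C)
5. 1 missionary and 1 cannibal → the dry ground.  (the marsh camp: 0M 0C; the dry ground: 3M 1C)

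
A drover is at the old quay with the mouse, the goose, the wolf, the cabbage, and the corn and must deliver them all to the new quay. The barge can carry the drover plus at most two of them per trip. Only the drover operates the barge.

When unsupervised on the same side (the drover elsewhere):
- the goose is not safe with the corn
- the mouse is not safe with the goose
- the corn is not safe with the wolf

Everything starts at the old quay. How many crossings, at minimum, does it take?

Counting alone: the drover can take at most 2 across per trip to the new quay, so moving all 5 needs at least 3 loaded trips out, with a return between consecutive ones — at least 5 crossings.
The plan below uses exactly 5 crossings, so it is optimal:
1. Drover goes to the new quay with the corn and the mouse.
2. Drover goes back to the old quay alone.
3. Drover goes to the new quay with the cabbage.
4. Drover goes back to the old quay alone.
5. Drover goes to the new quay with the goose and the wolf.

5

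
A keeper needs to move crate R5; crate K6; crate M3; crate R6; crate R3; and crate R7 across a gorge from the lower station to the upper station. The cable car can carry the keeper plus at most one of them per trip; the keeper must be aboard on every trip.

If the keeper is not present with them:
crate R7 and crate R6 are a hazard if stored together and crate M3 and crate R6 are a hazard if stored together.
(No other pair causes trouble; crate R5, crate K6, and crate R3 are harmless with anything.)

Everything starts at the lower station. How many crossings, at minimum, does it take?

Counting alone: the keeper can take at most 1 across per trip to the upper station, so moving all 6 needs at least 6 loaded trips out, with a return between consecutive ones — at least 11 crossings.
The safety rule pushes this higher. Following every safe sequence of crossings, the most of the 6 that can be at the upper station as the cable car arrives there on crossing 11 is 5 — never all 6.
So no plan with fewer than 13 crossings exists, and this one achieves 13:
1. Keeper goes to the upper station with crate R6.  [the lower station: crate K6, crate M3, crate R3, crate R5, crate R7 | the upper station: crate R6]
2. Keeper goes back to the lower station alone.  [the lower station: crate K6, crate M3, crate R3, crate R5, crate R7 | the upper station: crate R6]
3. Keeper goes to the upper station with crate R5.  [the lower station: crate K6, crate M3, crate R3, crate R7 | the upper station: crate R5, crate R6]
4. Keeper goes back to the lower station alone.  [the lower station: crate K6, crate M3, crate R3, crate R7 | the upper station: crate R5, crate R6]
5. Keeper goes to the upper station with crate K6.  [the lower station: crate M3, crate R3, crate R7 | the upper station: crate K6, crate R5, crate R6]
6. Keeper goes back to the lower station alone.  [the lower station: crate M3, crate R3, crate R7 | the upper station: crate K6, crate R5, crate R6]
7. Keeper goes to the upper station with crate M3.  [the lower station: crate R3, crate R7 | the upper station: crate K6, crate M3, crate R5, crate R6]
8. Keeper goes back to the lower station with crate R6.  [the lower station: crate R3, crate R6, crate R7 | the upper station: crate K6, crate M3, crate R5]
9. Keeper goes to the upper station with crate R7.  [the lower station: crate R3, crate R6 | the upper station: crate K6, crate M3, crate R5, crate R7]
10. Keeper goes back to the lower station alone.  [the lower station: crate R3, crate R6 | the upper station: crate K6, crate M3, crate R5, crate R7]
11. Keeper goes to the upper station with crate R3.  [the lower station: crate R6 | the upper station: crate K6, crate M3, crate R3, crate R5, crate R7]
12. Keeper goes back to the lower station alone.  [the lower station: crate R6 | the upper station: crate K6, crate M3, crate R3, crate R5, crate R7]
13. Keeper goes to the upper station with crate R6.  [the lower station: — | the upper station: crate K6, crate M3, crate R3, crate R5, crate R6, crate R7]

13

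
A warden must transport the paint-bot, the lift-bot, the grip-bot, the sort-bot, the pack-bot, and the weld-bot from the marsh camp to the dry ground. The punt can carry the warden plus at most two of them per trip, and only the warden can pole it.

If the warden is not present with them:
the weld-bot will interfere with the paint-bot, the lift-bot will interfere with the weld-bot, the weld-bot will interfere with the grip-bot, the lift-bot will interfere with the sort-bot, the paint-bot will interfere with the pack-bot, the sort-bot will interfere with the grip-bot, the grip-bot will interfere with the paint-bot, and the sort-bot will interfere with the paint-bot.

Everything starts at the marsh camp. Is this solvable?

No

Whatever the first load, the items left behind include a forbidden pair without the warden. No opening move is safe, so no plan exists.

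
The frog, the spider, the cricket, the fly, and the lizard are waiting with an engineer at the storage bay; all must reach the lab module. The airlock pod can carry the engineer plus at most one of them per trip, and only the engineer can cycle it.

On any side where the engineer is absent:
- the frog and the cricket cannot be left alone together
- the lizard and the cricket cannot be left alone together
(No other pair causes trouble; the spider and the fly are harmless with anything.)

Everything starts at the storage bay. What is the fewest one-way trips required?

11

Counting alone: the engineer can take at most 1 across per trip to the lab module, so moving all 5 needs at least 5 loaded trips out, with a return between consecutive ones — at least 9 crossings.
The safety rule pushes this higher. Following every safe sequence of crossings, the most of the 5 that can be at the lab module as the airlock pod arrives there on crossing 9 is 4 — never all 5.
So no plan with fewer than 11 crossings exists, and this one achieves 11:
1. Engineer goes to the lab module with the cricket.  [the storage bay: the fly, the frog, the lizard, the spider | the lab module: the cricket]
2. Engineer goes back to the storage bay alone.  [the storage bay: the fly, the frog, the lizard, the spider | the lab module: the cricket]
3. Engineer goes to the lab module with the frog.  [the storage bay: the fly, the lizard, the spider | the lab module: the cricket, the frog]
4. Engineer goes back to the storage bay with the cricket.  [the storage bay: the cricket, the fly, the lizard, the spider | the lab module: the frog]
5. Engineer goes to the lab module with the lizard.  [the storage bay: the cricket, the fly, the spider | the lab module: the frog, the lizard]
6. Engineer goes back to the storage bay alone.  [the storage bay: the cricket, the fly, the spider | the lab module: the frog, the lizard]
7. Engineer goes to the lab module with the spider.  [the storage bay: the cricket, the fly | the lab module: the frog, the lizard, the spider]
8. Engineer goes back to the storage bay alone.  [the storage bay: the cricket, the fly | the lab module: the frog, the lizard, the spider]
9. Engineer goes to the lab module with the fly.  [the storage bay: the cricket | the lab module: the fly, the frog, the lizard, the spider]
10. Engineer goes back to the storage bay alone.  [the storage bay: the cricket | the lab module: the fly, the frog, the lizard, the spider]
11. Engineer goes to the lab module with the cricket.  [the storage bay: — | the lab module: the cricket, the fly, the frog, the lizard, the spider]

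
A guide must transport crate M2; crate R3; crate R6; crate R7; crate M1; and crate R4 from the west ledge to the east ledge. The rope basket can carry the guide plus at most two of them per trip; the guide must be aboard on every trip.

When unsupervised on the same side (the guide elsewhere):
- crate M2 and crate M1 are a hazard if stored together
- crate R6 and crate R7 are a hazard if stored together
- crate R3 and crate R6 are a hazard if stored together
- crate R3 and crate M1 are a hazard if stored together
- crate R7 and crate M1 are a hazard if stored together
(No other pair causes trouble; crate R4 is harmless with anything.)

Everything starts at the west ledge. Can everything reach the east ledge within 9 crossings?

Yes

Yes — this plan uses 7 crossings (≤ 9):
1. Guide goes to the east ledge with crate M1 and crate R6.
2. Guide goes back to the west ledge alone.
3. Guide goes to the east ledge with crate M2 and crate R3.
4. Guide goes back to the west ledge with crate M1 and crate R6.
5. Guide goes to the east ledge with crate R4 and crate R7.
6. Guide goes back to the west ledge alone.
7. Guide goes to the east ledge with crate M1 and crate R6.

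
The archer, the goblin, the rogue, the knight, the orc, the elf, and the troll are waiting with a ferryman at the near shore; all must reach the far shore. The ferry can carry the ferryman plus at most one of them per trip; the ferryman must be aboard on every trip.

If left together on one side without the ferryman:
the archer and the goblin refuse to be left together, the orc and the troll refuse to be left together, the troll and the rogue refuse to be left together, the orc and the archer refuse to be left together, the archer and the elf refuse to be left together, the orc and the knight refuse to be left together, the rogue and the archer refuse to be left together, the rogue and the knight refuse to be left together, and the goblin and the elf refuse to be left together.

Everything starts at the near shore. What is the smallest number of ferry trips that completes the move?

Whatever the first load, the items left behind include a forbidden pair without the ferryman. No opening move is safe, so no plan exists.

impossible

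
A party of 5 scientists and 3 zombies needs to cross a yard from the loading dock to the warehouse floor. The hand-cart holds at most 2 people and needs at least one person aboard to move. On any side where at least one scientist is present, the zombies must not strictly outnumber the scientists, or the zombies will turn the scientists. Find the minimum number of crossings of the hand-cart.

Counting alone: each trip to the warehouse floor takes at most 2 across and each return brings at least 1 back, so after t trips out (and t−1 returns) at most 2t − (t−1) of the 8 are across; that first reaches 8 at t = 7, so at least 13 crossings are needed.
The plan below uses exactly 13 crossings, so it is optimal:
1. 2 zombies → the warehouse floor.  (the loading dock: 5S 1Z; the warehouse floor: 0S 2Z)
2. 1 zombie ← the loading dock.  (the loading dock: 5S 2Z; the warehouse floor: 0S 1Z)
3. 2 zombies → the warehouse floor.  (the loading dock: 5S 0Z; the warehouse floor: 0S 3Z)
4. 1 zombie ← the loading dock.  (the loading dock: 5S 1Z; the warehouse floor: 0S 2Z)
5. 2 scientists → the warehouse floor.  (the loading dock: 3S 1Z; the warehouse floor: 2S 2Z)
6. 1 zombie ← the loading dock.  (the loading dock: 3S 2Z; the warehouse floor: 2S 1Z)
7. 1 scientist and 1 zombie → the warehouse floor.  (the loading dock: 2S 1Z; the warehouse floor: 3S 2Z)
8. 1 zombie ← the loading dock.  (the loading dock: 2S 2Z; the warehouse floor: 3S 1Z)
9. 2 zombies → the warehouse floor.  (the loading dock: 2S 0Z; the warehouse floor: 3S 3Z)
10. 1 zombie ← the loading dock.  (the loading dock: 2S 1Z; the warehouse floor: 3S 2Z)
11. 1 scientist and 1 zombie → the warehouse floor.  (the loading dock: 1S 0Z; the warehouse floor: 4S 3Z)
12. 1 zombie ← the loading dock.  (the loading dock: 1S 1Z; the warehouse floor: 4S 2Z)
13. 1 scientist and 1 zombie → the warehouse floor.  (the loading dock: 0S 0Z; the warehouse floor: 5S 3Z)

13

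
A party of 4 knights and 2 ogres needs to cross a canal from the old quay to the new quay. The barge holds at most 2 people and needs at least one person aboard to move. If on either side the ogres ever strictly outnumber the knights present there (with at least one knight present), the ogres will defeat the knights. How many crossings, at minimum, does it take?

Counting alone: each trip to the new quay takes at most 2 across and each return brings at least 1 back, so after t trips out (and t−1 returns) at most 2t − (t−1) of the 6 are across; that first reaches 6 at t = 5, so at least 9 crossings are needed.
The plan below uses exactly 9 crossings, so it is optimal:
1. 2 ogres → the new quay.  (the old quay: 4K 0O; the new quay: 0K 2O)
2. 1 ogre ← the old quay.  (the old quay: 4K 1O; the new quay: 0K 1O)
3. 2 knights → the new quay.  (the old quay: 2K 1O; the new quay: 2K 1O)
4. 1 ogre ← the old quay.  (the old quay: 2K 2O; the new quay: 2K 0O)
5. 2 ogres → the new quay.  (the old quay: 2K 0O; the new quay: 2K 2O)
6. 1 ogre ← the old quay.  (the old quay: 2K 1O; the new quay: 2K 1O)
7. 1 knight and 1 ogre → the new quay.  (the old quay: 1K 0O; the new quay: 3K 2O)
8. 1 ogre ← the old quay.  (the old quay: 1K 1O; the new quay: 3K 1O)
9. 1 knight and 1 ogre → the new quay.  (the old quay: 0K 0O; the new quay: 4K 2O)

9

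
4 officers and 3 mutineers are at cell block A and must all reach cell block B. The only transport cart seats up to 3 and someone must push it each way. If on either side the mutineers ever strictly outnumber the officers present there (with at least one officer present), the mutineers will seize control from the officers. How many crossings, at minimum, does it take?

5

Counting alone: each trip to cell block B takes at most 3 across and each return brings at least 1 back, so after t trips out (and t−1 returns) at most 3t − (t−1) of the 7 are across; that first reaches 7 at t = 3, so at least 5 crossings are needed.
The plan below uses exactly 5 crossings, so it is optimal:
1. 3 mutineers → cell block B.  (cell block A: 4O 0M; cell block B: 0O 3M)
2. 1 mutineer ← cell block A.  (cell block A: 4O 1M; cell block B: 0O 2M)
3. 3 officers → cell block B.  (cell block A: 1O 1M; cell block B: 3O 2M)
4. 1 officer ← cell block A.  (cell block A: 2O 1M; cell block B: 2O 2M)
5. 2 officers and 1 mutineer → cell block B.  (cell block A: 0O 0M; cell block B: 4O 3M)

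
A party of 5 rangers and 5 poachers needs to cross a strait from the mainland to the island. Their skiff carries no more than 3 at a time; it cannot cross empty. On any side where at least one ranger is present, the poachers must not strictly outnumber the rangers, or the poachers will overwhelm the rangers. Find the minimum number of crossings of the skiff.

11

Counting alone: each trip to the island takes at most 3 across and each return brings at least 1 back, so after t trips out (and t−1 returns) at most 3t − (t−1) of the 10 are across; that first reaches 10 at t = 5, so at least 9 crossings are needed.
The safety rule pushes this higher. Following every safe sequence of crossings, the most of the 10 that can be at the island as the skiff arrives there on crossing 9 is 9 — never all 10.
So no plan with fewer than 11 crossings exists, and this one achieves 11:
1. 2 poachers → the island.  (the mainland: 5R 3P; the island: 0R 2P)
2. 1 poacher ← the mainland.  (the mainland: 5R 4P; the island: 0R 1P)
3. 3 poachers → the island.  (the mainland: 5R 1P; the island: 0R 4P)
4. 1 poacher ← the mainland.  (the mainland: 5R 2P; the island: 0R 3P)
5. 3 rangers → the island.  (the mainland: 2R 2P; the island: 3R 3P)
6. 1 ranger and 1 poacher ← the mainland.  (the mainland: 3R 3P; the island: 2R 2P)
7. 3 rangers → the island.  (the mainland: 0R 3P; the island: 5R 2P)
8. 1 poacher ← the mainland.  (the mainland: 0R 4P; the island: 5R 1P)
9. 2 poachers → the island.  (the mainland: 0R 2P; the island: 5R 3P)
10. 1 poacher ← the mainland.  (the mainland: 0R 3P; the island: 5R 2P)
11. 3 poachers → the island.  (the mainland: 0R 0P; the island: 5R 5P)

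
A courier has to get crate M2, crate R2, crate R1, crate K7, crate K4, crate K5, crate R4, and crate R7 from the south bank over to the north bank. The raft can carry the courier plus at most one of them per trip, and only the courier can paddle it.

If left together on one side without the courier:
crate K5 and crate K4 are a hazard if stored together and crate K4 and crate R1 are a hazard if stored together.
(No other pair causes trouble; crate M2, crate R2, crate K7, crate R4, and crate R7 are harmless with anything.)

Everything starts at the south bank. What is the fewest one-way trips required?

17

Counting alone: the courier can take at most 1 across per trip to the north bank, so moving all 8 needs at least 8 loaded trips out, with a return between consecutive ones — at least 15 crossings.
The safety rule pushes this higher. Following every safe sequence of crossings, the most of the 8 that can be at the north bank as the raft arrives there on crossing 15 is 7 — never all 8.
So no plan with fewer than 17 crossings exists, and this one achieves 17:
1. Courier goes to the north bank with crate K4.  [the south bank: crate K5, crate K7, crate M2, crate R1, crate R2, crate R4, crate R7 | the north bank: crate K4]
2. Courier goes back to the south bank alone.  [the south bank: crate K5, crate K7, crate M2, crate R1, crate R2, crate R4, crate R7 | the north bank: crate K4]
3. Courier goes to the north bank with crate M2.  [the south bank: crate K5, crate K7, crate R1, crate R2, crate R4, crate R7 | the north bank: crate K4, crate M2]
4. Courier goes back to the south bank alone.  [the south bank: crate K5, crate K7, crate R1, crate R2, crate R4, crate R7 | the north bank: crate K4, crate M2]
5. Courier goes to the north bank with crate R2.  [the south bank: crate K5, crate K7, crate R1, crate R4, crate R7 | the north bank: crate K4, crate M2, crate R2]
6. Courier goes back to the south bank alone.  [the south bank: crate K5, crate K7, crate R1, crate R4, crate R7 | the north bank: crate K4, crate M2, crate R2]
7. Courier goes to the north bank with crate R1.  [the south bank: crate K5, crate K7, crate R4, crate R7 | the north bank: crate K4, crate M2, crate R1, crate R2]
8. Courier goes back to the south bank with crate K4.  [the south bank: crate K4, crate K5, crate K7, crate R4, crate R7 | the north bank: crate M2, crate R1, crate R2]
9. Courier goes to the north bank with crate K5.  [the south bank: crate K4, crate K7, crate R4, crate R7 | the north bank: crate K5, crate M2, crate R1, crate R2]
10. Courier goes back to the south bank alone.  [the south bank: crate K4, crate K7, crate R4, crate R7 | the north bank: crate K5, crate M2, crate R1, crate R2]
11. Courier goes to the north bank with crate K7.  [the south bank: crate K4, crate R4, crate R7 | the north bank: crate K5, crate K7, crate M2, crate R1, crate R2]
12. Courier goes back to the south bank alone.  [the south bank: crate K4, crate R4, crate R7 | the north bank: crate K5, crate K7, crate M2, crate R1, crate R2]
13. Courier goes to the north bank with crate R4.  [the south bank: crate K4, crate R7 | the north bank: crate K5, crate K7, crate M2, crate R1, crate R2, crate R4]
14. Courier goes back to the south bank alone.  [the south bank: crate K4, crate R7 | the north bank: crate K5, crate K7, crate M2, crate R1, crate R2, crate R4]
15. Courier goes to the north bank with crate R7.  [the south bank: crate K4 | the north bank: crate K5, crate K7, crate M2, crate R1, crate R2, crate R4, crate R7]
16. Courier goes back to the south bank alone.  [the south bank: crate K4 | the north bank: crate K5, crate K7, crate M2, crate R1, crate R2, crate R4, crate R7]
17. Courier goes to the north bank with crate K4.  [the south bank: — | the north bank: crate K4, crate K5, crate K7, crate M2, crate R1, crate R2, crate R4, crate R7]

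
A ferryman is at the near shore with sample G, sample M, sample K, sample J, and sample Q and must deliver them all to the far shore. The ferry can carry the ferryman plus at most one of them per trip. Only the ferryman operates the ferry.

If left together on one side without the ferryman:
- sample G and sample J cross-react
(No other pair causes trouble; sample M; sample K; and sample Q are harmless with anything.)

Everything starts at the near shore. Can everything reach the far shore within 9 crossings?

Yes

Yes — this plan uses 9 crossings (≤ 9):
1. Ferryman goes to the far shore with sample G.
2. Ferryman goes back to the near shore alone.
3. Ferryman goes to the far shore with sample M.
4. Ferryman goes back to the near shore alone.
5. Ferryman goes to the far shore with sample K.
6. Ferryman goes back to the near shore alone.
7. Ferryman goes to the far shore with sample Q.
8. Ferryman goes back to the near shore alone.
9. Ferryman goes to the far shore with sample J.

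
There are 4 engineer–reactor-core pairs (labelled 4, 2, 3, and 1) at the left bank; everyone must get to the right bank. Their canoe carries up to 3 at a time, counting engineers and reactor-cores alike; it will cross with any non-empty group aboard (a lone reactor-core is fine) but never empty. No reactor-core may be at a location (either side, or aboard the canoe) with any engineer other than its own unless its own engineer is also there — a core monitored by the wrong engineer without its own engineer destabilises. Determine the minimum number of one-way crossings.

9

Counting alone: each trip to the right bank takes at most 3 across and each return brings at least 1 back, so after t trips out (and t−1 returns) at most 3t − (t−1) of the 8 are across; that first reaches 8 at t = 4, so at least 7 crossings are needed.
The safety rule pushes this higher. Following every safe sequence of crossings, the most of the 8 that can be at the right bank as the canoe arrives there on crossing 7 is 7 — never all 8.
So no plan with fewer than 9 crossings exists, and this one achieves 9:
1. engineer 4 and reactor-core 4 cross → the right bank.
2. engineer 4 crosses ← the left bank.
3. engineer 2, engineer 4, and reactor-core 2 cross → the right bank.
4. engineer 4 and reactor-core 4 cross ← the left bank.
5. engineer 1, engineer 3, and engineer 4 cross → the right bank.
6. reactor-core 2 crosses ← the left bank.
7. reactor-core 2 and reactor-core 4 cross → the right bank.
8. reactor-core 4 crosses ← the left bank.
9. reactor-core 1, reactor-core 3, and reactor-core 4 cross → the right bank.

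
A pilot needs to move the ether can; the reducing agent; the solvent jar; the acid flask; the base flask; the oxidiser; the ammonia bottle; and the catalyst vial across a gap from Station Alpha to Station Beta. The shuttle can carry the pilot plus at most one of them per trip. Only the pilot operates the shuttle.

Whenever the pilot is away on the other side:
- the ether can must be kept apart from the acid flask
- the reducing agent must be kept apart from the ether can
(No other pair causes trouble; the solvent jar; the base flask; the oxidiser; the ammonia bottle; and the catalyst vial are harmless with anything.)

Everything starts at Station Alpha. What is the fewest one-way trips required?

17

Counting alone: the pilot can take at most 1 across per trip to Station Beta, so moving all 8 needs at least 8 loaded trips out, with a return between consecutive ones — at least 15 crossings.
The safety rule pushes this higher. Following every safe sequence of crossings, the most of the 8 that can be at Station Beta as the shuttle arrives there on crossing 15 is 7 — never all 8.
So no plan with fewer than 17 crossings exists, and this one achieves 17:
1. Pilot goes to Station Beta with the ether can.  [Station Alpha: the acid flask, the ammonia bottle, the base flask, the catalyst vial, the oxidiser, the reducing agent, the solvent jar | Station Beta: the ether can]
2. Pilot goes back to Station Alpha alone.  [Station Alpha: the acid flask, the ammonia bottle, the base flask, the catalyst vial, the oxidiser, the reducing agent, the solvent jar | Station Beta: the ether can]
3. Pilot goes to Station Beta with the reducing agent.  [Station Alpha: the acid flask, the ammonia bottle, the base flask, the catalyst vial, the oxidiser, the solvent jar | Station Beta: the ether can, the reducing agent]
4. Pilot goes back to Station Alpha with the ether can.  [Station Alpha: the acid flask, the ammonia bottle, the base flask, the catalyst vial, the ether can, the oxidiser, the solvent jar | Station Beta: the reducing agent]
5. Pilot goes to Station Beta with the acid flask.  [Station Alpha: the ammonia bottle, the base flask, the catalyst vial, the ether can, the oxidiser, the solvent jar | Station Beta: the acid flask, the reducing agent]
6. Pilot goes back to Station Alpha alone.  [Station Alpha: the ammonia bottle, the base flask, the catalyst vial, the ether can, the oxidiser, the solvent jar | Station Beta: the acid flask, the reducing agent]
7. Pilot goes to Station Beta with the solvent jar.  [Station Alpha: the ammonia bottle, the base flask, the catalyst vial, the ether can, the oxidiser | Station Beta: the acid flask, the reducing agent, the solvent jar]
8. Pilot goes back to Station Alpha alone.  [Station Alpha: the ammonia bottle, the base flask, the catalyst vial, the ether can, the oxidiser | Station Beta: the acid flask, the reducing agent, the solvent jar]
9. Pilot goes to Station Beta with the base flask.  [Station Alpha: the ammonia bottle, the catalyst vial, the ether can, the oxidiser | Station Beta: the acid flask, the base flask, the reducing agent, the solvent jar]
10. Pilot goes back to Station Alpha alone.  [Station Alpha: the ammonia bottle, the catalyst vial, the ether can, the oxidiser | Station Beta: the acid flask, the base flask, the reducing agent, the solvent jar]
11. Pilot goes to Station Beta with the oxidiser.  [Station Alpha: the ammonia bottle, the catalyst vial, the ether can | Station Beta: the acid flask, the base flask, the oxidiser, the reducing agent, the solvent jar]
12. Pilot goes back to Station Alpha alone.  [Station Alpha: the ammonia bottle, the catalyst vial, the ether can | Station Beta: the acid flask, the base flask, the oxidiser, the reducing agent, the solvent jar]
13. Pilot goes to Station Beta with the ammonia bottle.  [Station Alpha: the catalyst vial, the ether can | Station Beta: the acid flask, the ammonia bottle, the base flask, the oxidiser, the reducing agent, the solvent jar]
14. Pilot goes back to Station Alpha alone.  [Station Alpha: the catalyst vial, the ether can | Station Beta: the acid flask, the ammonia bottle, the base flask, the oxidiser, the reducing agent, the solvent jar]
15. Pilot goes to Station Beta with the catalyst vial.  [Station Alpha: the ether can | Station Beta: the acid flask, the ammonia bottle, the base flask, the catalyst vial, the oxidiser, the reducing agent, the solvent jar]
16. Pilot goes back to Station Alpha alone.  [Station Alpha: the ether can | Station Beta: the acid flask, the ammonia bottle, the base flask, the catalyst vial, the oxidiser, the reducing agent, the solvent jar]
17. Pilot goes to Station Beta with the ether can.  [Station Alpha: — | Station Beta: the acid flask, the ammonia bottle, the base flask, the catalyst vial, the ether can, the oxidiser, the reducing agent, the solvent jar]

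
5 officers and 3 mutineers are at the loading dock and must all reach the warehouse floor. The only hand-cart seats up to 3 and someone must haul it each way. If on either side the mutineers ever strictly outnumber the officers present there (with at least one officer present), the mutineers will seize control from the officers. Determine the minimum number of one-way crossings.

Counting alone: each trip to the warehouse floor takes at most 3 across and each return brings at least 1 back, so after t trips out (and t−1 returns) at most 3t − (t−1) of the 8 are across; that first reaches 8 at t = 4, so at least 7 crossings are needed.
The plan below uses exactly 7 crossings, so it is optimal:
1. 2 mutineers → the warehouse floor.  (the loading dock: 5O 1M; the warehouse floor: 0O 2M)
2. 1 mutineer ← the loading dock.  (the loading dock: 5O 2M; the warehouse floor: 0O 1M)
3. 2 officers and 1 mutineer → the warehouse floor.  (the loading dock: 3O 1M; the warehouse floor: 2O 2M)
4. 1 mutineer ← the loading dock.  (the loading dock: 3O 2M; the warehouse floor: 2O 1M)
5. 1 officer and 2 mutineers → the warehouse floor.  (the loading dock: 2O 0M; the warehouse floor: 3O 3M)
6. 1 mutineer ← the loading dock.  (the loading dock: 2O 1M; the warehouse floor: 3O 2M)
7. 2 officers and 1 mutineer → the warehouse floor.  (the loading dock: 0O 0M; the warehouse floor: 5O 3M)

7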